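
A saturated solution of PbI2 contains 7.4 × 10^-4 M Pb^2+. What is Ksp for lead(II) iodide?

Ksp ≈ 1.6 × 10^-9

PbI2(s) ⇌ Pb^2+ + 2 I^-
Stoichiometry gives [I^-] = (2/1)[Pb^2+] = 1.48 x 10^-3 M.
Ksp = [Pb^2+][I^-]^2
Ksp = 7.4 × 10^-4 × (1.48 × 10^-3)^2 = 1.6 × 10^-9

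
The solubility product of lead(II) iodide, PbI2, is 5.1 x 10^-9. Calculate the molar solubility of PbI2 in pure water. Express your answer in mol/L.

PbI2(s) ⇌ Pb^2+ + 2 I^-
Ksp = [Pb^2+][I^-]^2
If s mol/L of PbI2 dissolves, [Pb^2+] = s and [I^-] = 2s.
So Ksp = s × (2s)^2 = 4s^3
s^3 = 5.1 x 10^-9 / 4, so s = 1.1 × 10^-3 M

s = 1.1e-3 M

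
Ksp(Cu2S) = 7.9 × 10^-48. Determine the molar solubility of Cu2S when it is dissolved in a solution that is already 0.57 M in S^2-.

Cu2S(s) ⇌ 2 Cu^+(aq) + S^2-(aq)
Ksp = [Cu^+]^2[S^2-]
If s mol/L dissolves here, [Cu^+] = 2s, [S^2-] = 0.57 + s ≈ 0.57 (common-ion effect: S^2- is already 0.57 M).
Ksp ≈ (2s)^2 × 0.57
s = 1.9 x 10^-24 M
Check: s = 1.9 x 10^-24 ≪ 0.57, so the approximation is valid.

s = 1.9 × 10^-24 M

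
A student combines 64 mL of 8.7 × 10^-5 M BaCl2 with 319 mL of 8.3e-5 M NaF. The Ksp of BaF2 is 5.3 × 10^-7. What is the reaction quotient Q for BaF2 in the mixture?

6.9 x 10^-14

Total volume = 64 + 319 = 383 mL.
[Ba^2+] = 8.7 × 10^-5 × (64/383) = 1.45 x 10^-5 M
[F^-] = 8.3 × 10^-5 × (319/383) = 6.91 × 10^-5 M
BaF2(s) <=> Ba^2+ + 2 F^-, so Q = [Ba^2+][F^-]^2
Q = (1.45 x 10^-5)(6.91 x 10^-5)^2 = 6.9 × 10^-14
Q < Ksp, so no precipitate of BaF2 forms.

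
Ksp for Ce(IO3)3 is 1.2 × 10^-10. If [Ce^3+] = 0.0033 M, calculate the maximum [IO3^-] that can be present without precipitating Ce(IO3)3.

Ce(IO3)3(s) ⇌ Ce^3+(aq) + 3 IO3^-(aq)
Ksp = [Ce^3+][IO3^-]^3
Precipitation begins when Q = Ksp. With [Ce^3+] = 0.0033 M:
1.2 × 10^-10 = (0.0033) × [IO3^-]^3
[IO3^-] = (1.2 × 10^-10 / 3.3 × 10^-3)^(1/3) = 3.3 × 10^-3 M

[IO3^-] = 3.3 × 10^-3 M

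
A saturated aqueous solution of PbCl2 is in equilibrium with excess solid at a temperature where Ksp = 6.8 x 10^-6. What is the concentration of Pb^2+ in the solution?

[Pb^2+] ≈ 0.012 M

PbCl2(s) ⇌ Pb^2+(aq) + 2 Cl^-(aq)
Ksp = [Pb^2+][Cl^-]^2
Let s = molar solubility. Then [Pb^2+] = s and [Cl^-] = 2s.
Substituting: Ksp = s(2s)^2 = 4s^3
s = (6.8 x 10^-6 / 4)^(1/3) = 1.19 x 10^-2 M
[Pb^2+] = s = 1.2 x 10^-2 M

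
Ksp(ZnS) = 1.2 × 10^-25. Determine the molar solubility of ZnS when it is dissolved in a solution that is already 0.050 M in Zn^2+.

ZnS(s) ⇌ Zn^2+(aq) + S^2-(aq)
Ksp = [Zn^2+][S^2-]
If s mol/L dissolves here, [Zn^2+] = 0.050 + s ≈ 0.050, [S^2-] = s (since the Zn^2+ already present dominates).
Ksp ≈ 0.050 × s
s = 2.4 × 10^-24 M
Check: s = 2.4 × 10^-24 ≪ 0.050, so the approximation is valid.

2.4e-24 M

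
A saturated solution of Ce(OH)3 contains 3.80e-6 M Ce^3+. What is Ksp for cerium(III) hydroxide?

Ce(OH)3(s) <=> Ce^3+(aq) + 3 OH^-(aq)
Stoichiometry gives [OH^-] = (3/1)[Ce^3+] = 1.140 x 10^-5 M.
Ksp = [Ce^3+][OH^-]^3
Ksp = 3.80 × 10^-6 × (1.140 × 10^-5)^3 = 5.63 x 10^-21

Ksp ≈ 5.63 × 10^-21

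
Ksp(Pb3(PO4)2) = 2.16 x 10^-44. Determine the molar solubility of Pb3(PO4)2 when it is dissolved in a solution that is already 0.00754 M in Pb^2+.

Pb3(PO4)2(s) <=> 3 Pb^2+ + 2 PO4^3-
Ksp = [Pb^2+]^3[PO4^3-]^2
Let s = moles of Pb3(PO4)2 that dissolve per litre. [Pb^2+] = 0.00754 + 3s ≈ 0.00754, [PO4^3-] = 2s (Ksp is small, so little additional dissolves).
Ksp ≈ (0.00754)^3 × (2s)^2
s = 1.12 × 10^-19 M
Check: 3s = 3.4 × 10^-19 ≪ 0.00754, so the approximation is valid.

s ≈ 1.12 × 10^-19 M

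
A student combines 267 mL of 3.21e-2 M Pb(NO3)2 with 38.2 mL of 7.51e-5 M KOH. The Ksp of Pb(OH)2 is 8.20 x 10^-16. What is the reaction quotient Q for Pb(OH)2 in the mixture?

2.48 × 10^-12

Total volume = 267 + 38.2 = 305.2 mL.
[Pb^2+] = 3.21 × 10^-2 × (267/305.2) = 2.808 × 10^-2 M
[OH^-] = 7.51 × 10^-5 × (38.2/305.2) = 9.400 × 10^-6 M
Pb(OH)2(s) ⇌ Pb^2+(aq) + 2 OH^-(aq), so Q = [Pb^2+][OH^-]^2
Q = (2.808 × 10^-2)(9.400 × 10^-6)^2 = 2.48 × 10^-12
Q > Ksp, so Pb(OH)2 will precipitate.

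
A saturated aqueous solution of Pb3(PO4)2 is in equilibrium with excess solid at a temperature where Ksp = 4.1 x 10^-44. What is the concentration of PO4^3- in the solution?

Pb3(PO4)2(s) <=> 3 Pb^2+ + 2 PO4^3-
Ksp = [Pb^2+]^3[PO4^3-]^2
For each mole of Pb3(PO4)2 that dissolves: [Pb^2+] = 3s, [PO4^3-] = 2s.
So Ksp = (3s)^3 × (2s)^2 = 108s^5
Solving, s = (4.1 x 10^-44/108)^(1/5) = 8.24 × 10^-10 M
[PO4^3-] = 2s = 1.6 × 10^-9 M

[PO4^3-] ≈ 1.6e-9 M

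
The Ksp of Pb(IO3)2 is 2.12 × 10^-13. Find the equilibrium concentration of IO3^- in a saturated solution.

Pb(IO3)2(s) ⇌ Pb^2+(aq) + 2 IO3^-(aq)
Ksp = [Pb^2+][IO3^-]^2
For each mole of Pb(IO3)2 that dissolves: [Pb^2+] = s, [IO3^-] = 2s.
Substituting: Ksp = s(2s)^2 = 4s^3
Solving, s = (2.12 × 10^-13/4)^(1/3) = 3.756 x 10^-5 M
[IO3^-] = 2s = 7.51 x 10^-5 M

[IO3^-] ≈ 7.51e-5 M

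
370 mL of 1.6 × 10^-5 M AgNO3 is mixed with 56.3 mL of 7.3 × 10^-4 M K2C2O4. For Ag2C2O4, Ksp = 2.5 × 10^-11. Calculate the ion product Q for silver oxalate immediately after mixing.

Total volume = 370 + 56.3 = 426.3 mL.
[Ag^+] = 1.6 x 10^-5 × (370/426.3) = 1.39 × 10^-5 M
[C2O4^2-] = 7.3 × 10^-4 × (56.3/426.3) = 9.64 × 10^-5 M
Ag2C2O4(s) ⇌ 2 Ag^+ + C2O4^2-, so Q = [Ag^+]^2[C2O4^2-]
Q = (1.39 x 10^-5)^2(9.64 × 10^-5) = 1.9 × 10^-14
Q < Ksp, so no precipitate of Ag2C2O4 forms.

1.9 × 10^-14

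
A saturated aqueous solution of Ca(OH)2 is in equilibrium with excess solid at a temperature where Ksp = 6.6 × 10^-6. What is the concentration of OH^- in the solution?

Ca(OH)2(s) ⇌ Ca^2+ + 2 OH^-
Ksp = [Ca^2+][OH^-]^2
If s mol/L of Ca(OH)2 dissolves, [Ca^2+] = s and [OH^-] = 2s.
So Ksp = s × (2s)^2 = 4s^3
s^3 = 6.6 × 10^-6 / 4, so s = 1.18 × 10^-2 M
[OH^-] = 2s = 2.4 x 10^-2 M

2.4e-2 M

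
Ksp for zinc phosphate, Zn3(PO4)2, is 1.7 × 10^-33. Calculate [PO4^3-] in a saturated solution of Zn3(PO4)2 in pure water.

Zn3(PO4)2(s) <=> 3 Zn^2+(aq) + 2 PO4^3-(aq)
Ksp = [Zn^2+]^3[PO4^3-]^2
If s mol/L of Zn3(PO4)2 dissolves, [Zn^2+] = 3s and [PO4^3-] = 2s.
So Ksp = (3s)^3 × (2s)^2 = 108s^5
s = (1.7 × 10^-33 / 108)^(1/5) = 1.09 x 10^-7 M
[PO4^3-] = 2s = 2.2 × 10^-7 M

[PO4^3-] ≈ 2.2 x 10^-7 M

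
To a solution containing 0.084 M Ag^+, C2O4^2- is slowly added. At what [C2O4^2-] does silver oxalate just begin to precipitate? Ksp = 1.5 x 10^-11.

2.1 × 10^-9 M

Ag2C2O4(s) <=> 2 Ag^+ + C2O4^2-
Ksp = [Ag^+]^2[C2O4^2-]
Precipitation begins when Q = Ksp. With [Ag^+] = 0.084 M:
1.5 x 10^-11 = (0.084)^2 × [C2O4^2-]
[C2O4^2-] = (1.5 x 10^-11 / 7.06 × 10^-3) = 2.1 x 10^-9 M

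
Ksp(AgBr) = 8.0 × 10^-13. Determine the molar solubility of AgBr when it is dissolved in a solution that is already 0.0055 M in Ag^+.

AgBr(s) ⇌ Ag^+ + Br^-
Ksp = [Ag^+][Br^-]
If s mol/L dissolves here, [Ag^+] = 0.0055 + s ≈ 0.0055, [Br^-] = s (common-ion effect: Ag^+ is already 0.0055 M).
Ksp ≈ 0.0055 × s
s = 1.5 x 10^-10 M
Check: s = 1.5 × 10^-10 ≪ 0.0055, so the approximation is valid.

s ≈ 1.5 x 10^-10 M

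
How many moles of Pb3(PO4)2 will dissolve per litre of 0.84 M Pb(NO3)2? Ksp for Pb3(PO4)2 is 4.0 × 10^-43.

Pb3(PO4)2(s) ⇌ 3 Pb^2+(aq) + 2 PO4^3-(aq)
Ksp = [Pb^2+]^3[PO4^3-]^2
Let s be the molar solubility in this solution. [Pb^2+] = 0.84 + 3s ≈ 0.84, [PO4^3-] = 2s (Ksp is small, so little additional dissolves).
Ksp ≈ (0.84)^3 × (2s)^2
s = 4.1 × 10^-22 M
Check: 3s = 1.2 × 10^-21 ≪ 0.84, so the approximation is valid.

4.1e-22 M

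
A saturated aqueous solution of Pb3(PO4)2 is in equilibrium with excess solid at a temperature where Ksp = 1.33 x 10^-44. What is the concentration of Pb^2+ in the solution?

1.97 x 10^-9 M

Pb3(PO4)2(s) <=> 3 Pb^2+ + 2 PO4^3-
Ksp = [Pb^2+]^3[PO4^3-]^2
With molar solubility s: [Pb^2+] = 3s, [PO4^3-] = 2s.
Substituting: Ksp = (3s)^3(2s)^2 = 108s^5
s^5 = 1.33 x 10^-44 / 108, so s = 6.578 × 10^-10 M
[Pb^2+] = 3s = 1.97 × 10^-9 M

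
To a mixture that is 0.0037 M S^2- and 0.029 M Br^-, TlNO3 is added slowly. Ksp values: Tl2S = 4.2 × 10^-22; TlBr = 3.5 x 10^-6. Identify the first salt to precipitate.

Tl2S

Precipitation of each salt starts when its ion product equals its Ksp.
For Tl2S: 4.2 × 10^-22 = 0.0037 × [Tl^+]^2  ⇒  [Tl^+] = 3.4 × 10^-10 M.
For TlBr: 3.5 x 10^-6 = 0.029 × [Tl^+]  ⇒  [Tl^+] = 1.2 × 10^-4 M.
The salt with the lower threshold [Tl^+] precipitates first: Tl2S.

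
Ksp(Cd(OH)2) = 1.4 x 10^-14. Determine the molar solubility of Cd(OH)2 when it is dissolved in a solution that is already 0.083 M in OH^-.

s = 2.0 × 10^-12 M

Cd(OH)2(s) ⇌ Cd^2+(aq) + 2 OH^-(aq)
Ksp = [Cd^2+][OH^-]^2
Let s = moles of Cd(OH)2 that dissolve per litre. [Cd^2+] = s, [OH^-] = 0.083 + 2s ≈ 0.083 (since the OH^- already present dominates).
Ksp ≈ s × (0.083)^2
s = 2.0 × 10^-12 M
Check: 2s = 4.1 × 10^-12 ≪ 0.083, so the approximation is valid.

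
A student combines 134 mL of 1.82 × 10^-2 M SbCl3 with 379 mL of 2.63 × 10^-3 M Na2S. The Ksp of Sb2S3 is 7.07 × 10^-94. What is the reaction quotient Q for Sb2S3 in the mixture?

Q ≈ 1.66 × 10^-13

Total volume = 134 + 379 = 513 mL.
[Sb^3+] = 1.82 × 10^-2 × (134/513) = 4.754 × 10^-3 M
[S^2-] = 2.63 x 10^-3 × (379/513) = 1.943 × 10^-3 M
Sb2S3(s) ⇌ 2 Sb^3+(aq) + 3 S^2-(aq), so Q = [Sb^3+]^2[S^2-]^3
Q = (4.754 x 10^-3)^2(1.943 × 10^-3)^3 = 1.66 × 10^-13
Q > Ksp, so Sb2S3 will precipitate.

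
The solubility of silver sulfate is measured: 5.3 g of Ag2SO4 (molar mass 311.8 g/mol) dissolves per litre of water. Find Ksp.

Ksp = 2.0 × 10^-5

Molar solubility s = (5.3 g/L) / (311.8 g/mol) = 1.70 x 10^-2 M.
Ag2SO4(s) ⇌ 2 Ag^+ + SO4^2-
Let s = molar solubility. Then [Ag^+] = 2s and [SO4^2-] = s.
Ksp = [Ag^+]^2[SO4^2-]
Ksp = (2s)^2s = 4s^3
With s = 1.70 x 10^-2: Ksp = 2.0 × 10^-5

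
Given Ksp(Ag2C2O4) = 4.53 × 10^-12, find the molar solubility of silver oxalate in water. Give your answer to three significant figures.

s ≈ 1.04 × 10^-4 M

Ag2C2O4(s) <=> 2 Ag^+ + C2O4^2-
Ksp = [Ag^+]^2[C2O4^2-]
Let s = molar solubility. Then [Ag^+] = 2s and [C2O4^2-] = s.
Ksp = (2s)^2s = 4s^3
s = (4.53 × 10^-12 / 4)^(1/3) = 1.04 x 10^-4 M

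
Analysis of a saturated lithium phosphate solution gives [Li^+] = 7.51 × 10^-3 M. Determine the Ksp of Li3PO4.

Li3PO4(s) <=> 3 Li^+(aq) + PO4^3-(aq)
Stoichiometry gives [PO4^3-] = (1/3)[Li^+] = 2.503 x 10^-3 M.
Ksp = [Li^+]^3[PO4^3-]
Ksp = (7.51 × 10^-3)^3 × 2.503 × 10^-3 = 1.06 x 10^-9

1.06 x 10^-9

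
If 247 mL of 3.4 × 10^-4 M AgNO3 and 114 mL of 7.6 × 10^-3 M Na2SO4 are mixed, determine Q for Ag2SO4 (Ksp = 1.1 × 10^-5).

Q = 1.3 × 10^-10

Total volume = 247 + 114 = 361 mL.
[Ag^+] = 3.4 × 10^-4 × (247/361) = 2.33 × 10^-4 M
[SO4^2-] = 7.6 × 10^-3 × (114/361) = 2.40 × 10^-3 M
Ag2SO4(s) ⇌ 2 Ag^+ + SO4^2-, so Q = [Ag^+]^2[SO4^2-]
Q = (2.33 × 10^-4)^2(2.40 × 10^-3) = 1.3 × 10^-10
Q < Ksp, so no precipitate of Ag2SO4 forms.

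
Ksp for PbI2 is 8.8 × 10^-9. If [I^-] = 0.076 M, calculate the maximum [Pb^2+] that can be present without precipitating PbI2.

1.5e-6 M

PbI2(s) ⇌ Pb^2+(aq) + 2 I^-(aq)
Ksp = [Pb^2+][I^-]^2
Precipitation begins when Q = Ksp. With [I^-] = 0.076 M:
8.8 × 10^-9 = (0.076)^2 × [Pb^2+]
[Pb^2+] = (8.8 × 10^-9 / 5.78 x 10^-3) = 1.5 x 10^-6 M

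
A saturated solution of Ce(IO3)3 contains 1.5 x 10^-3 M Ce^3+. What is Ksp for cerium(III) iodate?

Ksp = 1.4 × 10^-10

Ce(IO3)3(s) <=> Ce^3+ + 3 IO3^-
Stoichiometry gives [IO3^-] = (3/1)[Ce^3+] = 4.50 x 10^-3 M.
Ksp = [Ce^3+][IO3^-]^3
Ksp = 1.5 x 10^-3 × (4.50 × 10^-3)^3 = 1.4 × 10^-10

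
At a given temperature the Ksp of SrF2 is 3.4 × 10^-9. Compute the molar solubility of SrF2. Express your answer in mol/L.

SrF2(s) ⇌ Sr^2+(aq) + 2 F^-(aq)
Ksp = [Sr^2+][F^-]^2
For each mole of SrF2 that dissolves: [Sr^2+] = s, [F^-] = 2s.
So Ksp = s × (2s)^2 = 4s^3
s = (3.4 × 10^-9 / 4)^(1/3) = 9.5 × 10^-4 M

s ≈ 9.5 x 10^-4 M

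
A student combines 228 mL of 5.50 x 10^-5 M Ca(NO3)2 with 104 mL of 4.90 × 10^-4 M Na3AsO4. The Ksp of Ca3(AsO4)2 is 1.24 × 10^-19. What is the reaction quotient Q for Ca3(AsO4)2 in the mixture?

Total volume = 228 + 104 = 332 mL.
[Ca^2+] = 5.50 × 10^-5 × (228/332) = 3.777 × 10^-5 M
[AsO4^3-] = 4.90 x 10^-4 × (104/332) = 1.535 × 10^-4 M
Ca3(AsO4)2(s) ⇌ 3 Ca^2+ + 2 AsO4^3-, so Q = [Ca^2+]^3[AsO4^3-]^2
Q = (3.777 × 10^-5)^3(1.535 x 10^-4)^2 = 1.27 x 10^-21
Q < Ksp, so no precipitate of Ca3(AsO4)2 forms.

Q ≈ 1.27 x 10^-21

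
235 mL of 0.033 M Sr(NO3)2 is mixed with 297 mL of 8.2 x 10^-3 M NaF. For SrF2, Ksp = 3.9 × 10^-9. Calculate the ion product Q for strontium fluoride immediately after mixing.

Q = 3.1 × 10^-7

Total volume = 235 + 297 = 532 mL.
[Sr^2+] = 3.3 x 10^-2 × (235/532) = 1.46 x 10^-2 M
[F^-] = 8.2 x 10^-3 × (297/532) = 4.58 × 10^-3 M
SrF2(s) <=> Sr^2+(aq) + 2 F^-(aq), so Q = [Sr^2+][F^-]^2
Q = (1.46 × 10^-2)(4.58 × 10^-3)^2 = 3.1 × 10^-7
Q > Ksp, so SrF2 will precipitate.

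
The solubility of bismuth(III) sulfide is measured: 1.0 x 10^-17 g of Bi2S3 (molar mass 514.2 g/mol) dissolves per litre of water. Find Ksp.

3.0 × 10^-97

Molar solubility s = (1.0 x 10^-17 g/L) / (514.2 g/mol) = 1.94 x 10^-20 M.
Bi2S3(s) ⇌ 2 Bi^3+ + 3 S^2-
With molar solubility s: [Bi^3+] = 2s, [S^2-] = 3s.
Ksp = [Bi^3+]^2[S^2-]^3
Substituting: Ksp = (2s)^2(3s)^3 = 108s^5
Ksp = 108 × (1.94 x 10^-20)^5 = 3.0 × 10^-97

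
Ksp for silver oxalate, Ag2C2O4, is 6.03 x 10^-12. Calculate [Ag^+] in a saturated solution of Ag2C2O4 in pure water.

[Ag^+] = 2.29 × 10^-4 M

Ag2C2O4(s) ⇌ 2 Ag^+ + C2O4^2-
Ksp = [Ag^+]^2[C2O4^2-]
With molar solubility s: [Ag^+] = 2s, [C2O4^2-] = s.
Substituting: Ksp = (2s)^2s = 4s^3
Solving, s = (6.03 x 10^-12/4)^(1/3) = 1.147 × 10^-4 M
[Ag^+] = 2s = 2.29 x 10^-4 M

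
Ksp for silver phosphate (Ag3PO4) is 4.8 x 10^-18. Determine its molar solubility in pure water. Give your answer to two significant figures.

Ag3PO4(s) <=> 3 Ag^+ + PO4^3-
Ksp = [Ag^+]^3[PO4^3-]
If s mol/L of Ag3PO4 dissolves, [Ag^+] = 3s and [PO4^3-] = s.
Ksp = (3s)^3s = 27s^4
Solving, s = (4.8 x 10^-18/27)^(1/4) = 2.1 × 10^-5 M

s = 2.1 × 10^-5 M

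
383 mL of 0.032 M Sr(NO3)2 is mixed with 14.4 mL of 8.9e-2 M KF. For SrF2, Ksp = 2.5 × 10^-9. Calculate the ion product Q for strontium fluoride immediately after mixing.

Total volume = 383 + 14.4 = 397.4 mL.
[Sr^2+] = 3.2 × 10^-2 × (383/397.4) = 3.08 × 10^-2 M
[F^-] = 8.9 × 10^-2 × (14.4/397.4) = 3.22 × 10^-3 M
SrF2(s) ⇌ Sr^2+ + 2 F^-, so Q = [Sr^2+][F^-]^2
Q = (3.08 × 10^-2)(3.22 × 10^-3)^2 = 3.2 x 10^-7
Q > Ksp, so SrF2 will precipitate.

3.2 x 10^-7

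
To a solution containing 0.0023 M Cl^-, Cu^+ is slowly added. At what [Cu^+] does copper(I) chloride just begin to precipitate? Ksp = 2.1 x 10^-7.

[Cu^+] = 9.1e-5 M

CuCl(s) <=> Cu^+ + Cl^-
Ksp = [Cu^+][Cl^-]
Precipitation begins when Q = Ksp. With [Cl^-] = 0.0023 M:
2.1 x 10^-7 = (0.0023) × [Cu^+]
[Cu^+] = (2.1 x 10^-7 / 2.3 × 10^-3) = 9.1 × 10^-5 M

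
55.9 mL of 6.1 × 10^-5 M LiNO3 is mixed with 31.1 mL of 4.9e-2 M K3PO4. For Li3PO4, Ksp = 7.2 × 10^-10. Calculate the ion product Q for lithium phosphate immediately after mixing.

Q ≈ 1.1 × 10^-15

Total volume = 55.9 + 31.1 = 87 mL.
[Li^+] = 6.1 × 10^-5 × (55.9/87) = 3.92 × 10^-5 M
[PO4^3-] = 4.9 × 10^-2 × (31.1/87) = 1.75 x 10^-2 M
Li3PO4(s) ⇌ 3 Li^+(aq) + PO4^3-(aq), so Q = [Li^+]^3[PO4^3-]
Q = (3.92 × 10^-5)^3(1.75 × 10^-2) = 1.1 × 10^-15
Q < Ksp, so no precipitate of Li3PO4 forms.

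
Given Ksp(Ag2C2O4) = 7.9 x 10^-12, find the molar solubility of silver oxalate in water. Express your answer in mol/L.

s ≈ 1.3e-4 M

Ag2C2O4(s) ⇌ 2 Ag^+(aq) + C2O4^2-(aq)
Ksp = [Ag^+]^2[C2O4^2-]
Let s = molar solubility. Then [Ag^+] = 2s and [C2O4^2-] = s.
Substituting: Ksp = (2s)^2s = 4s^3
s = (7.9 x 10^-12 / 4)^(1/3) = 1.3 x 10^-4 M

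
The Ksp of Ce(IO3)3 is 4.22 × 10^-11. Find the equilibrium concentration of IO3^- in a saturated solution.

[IO3^-] = 3.35 x 10^-3 M

Ce(IO3)3(s) ⇌ Ce^3+(aq) + 3 IO3^-(aq)
Ksp = [Ce^3+][IO3^-]^3
Let s = molar solubility. Then [Ce^3+] = s and [IO3^-] = 3s.
So Ksp = s × (3s)^3 = 27s^4
s^4 = 4.22 × 10^-11 / 27, so s = 1.118 × 10^-3 M
[IO3^-] = 3s = 3.35 x 10^-3 M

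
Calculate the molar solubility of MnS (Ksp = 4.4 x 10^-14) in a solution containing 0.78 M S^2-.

s ≈ 5.6 × 10^-14 M

MnS(s) ⇌ Mn^2+(aq) + S^2-(aq)
Ksp = [Mn^2+][S^2-]
Let s be the molar solubility in this solution. [Mn^2+] = s, [S^2-] = 0.78 + s ≈ 0.78 (common-ion effect: S^2- is already 0.78 M).
Ksp ≈ s × 0.78
s = 5.6 × 10^-14 M
Check: s = 5.6 x 10^-14 ≪ 0.78, so the approximation is valid.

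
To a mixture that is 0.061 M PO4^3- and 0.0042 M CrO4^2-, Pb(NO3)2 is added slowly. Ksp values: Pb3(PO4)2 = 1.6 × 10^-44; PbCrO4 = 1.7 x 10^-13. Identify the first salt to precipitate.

Pb3(PO4)2

Each salt begins to precipitate when Q = Ksp, i.e. when [Pb^2+] reaches its threshold.
For Pb3(PO4)2: 1.6 × 10^-44 = (0.061)^2 × [Pb^2+]^3  ⇒  [Pb^2+] = 1.6 × 10^-14 M.
For PbCrO4: 1.7 x 10^-13 = 0.0042 × [Pb^2+]  ⇒  [Pb^2+] = 4.0 × 10^-11 M.
The salt with the lower threshold [Pb^2+] precipitates first: Pb3(PO4)2.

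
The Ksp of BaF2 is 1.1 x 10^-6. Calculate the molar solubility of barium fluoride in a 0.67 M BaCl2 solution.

6.4 × 10^-4 M

BaF2(s) ⇌ Ba^2+ + 2 F^-
Ksp = [Ba^2+][F^-]^2
Let s = moles of BaF2 that dissolve per litre. [Ba^2+] = 0.67 + s ≈ 0.67, [F^-] = 2s (since Ba^2+ from BaCl2 dominates).
Ksp ≈ 0.67 × (2s)^2
s = 6.4 × 10^-4 M
Check: s = 6.4 x 10^-4 ≪ 0.67, so the approximation is valid.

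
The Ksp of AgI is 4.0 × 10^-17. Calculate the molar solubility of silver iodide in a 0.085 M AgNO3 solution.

4.7 × 10^-16 M

AgI(s) <=> Ag^+(aq) + I^-(aq)
Ksp = [Ag^+][I^-]
Let s = moles of AgI that dissolve per litre. [Ag^+] = 0.085 + s ≈ 0.085, [I^-] = s (Ksp is small, so little additional dissolves).
Ksp ≈ 0.085 × s
s = 4.7 × 10^-16 M
Check: s = 4.7 × 10^-16 ≪ 0.085, so the approximation is valid.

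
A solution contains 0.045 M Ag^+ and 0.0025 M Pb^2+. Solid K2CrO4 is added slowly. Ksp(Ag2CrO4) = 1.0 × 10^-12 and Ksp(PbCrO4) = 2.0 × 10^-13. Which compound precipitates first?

Precipitation of each salt starts when its ion product equals its Ksp.
For Ag2CrO4: 1.0 × 10^-12 = (0.045)^2 × [CrO4^2-]  ⇒  [CrO4^2-] = 4.9 × 10^-10 M.
For PbCrO4: 2.0 × 10^-13 = 0.0025 × [CrO4^2-]  ⇒  [CrO4^2-] = 8.0 × 10^-11 M.
The salt with the lower threshold [CrO4^2-] precipitates first: PbCrO4.

PbCrO4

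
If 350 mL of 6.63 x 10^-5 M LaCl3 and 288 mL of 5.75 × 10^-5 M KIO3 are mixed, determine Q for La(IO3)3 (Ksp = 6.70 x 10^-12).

6.36 × 10^-19

Total volume = 350 + 288 = 638 mL.
[La^3+] = 6.63 x 10^-5 × (350/638) = 3.637 × 10^-5 M
[IO3^-] = 5.75 x 10^-5 × (288/638) = 2.596 × 10^-5 M
La(IO3)3(s) ⇌ La^3+ + 3 IO3^-, so Q = [La^3+][IO3^-]^3
Q = (3.637 × 10^-5)(2.596 × 10^-5)^3 = 6.36 × 10^-19
Q < Ksp, so no precipitate of La(IO3)3 forms.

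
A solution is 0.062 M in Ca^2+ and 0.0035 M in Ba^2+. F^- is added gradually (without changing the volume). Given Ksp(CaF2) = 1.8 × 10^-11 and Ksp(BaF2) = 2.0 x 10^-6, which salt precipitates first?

Each salt begins to precipitate when Q = Ksp, i.e. when [F^-] reaches its threshold.
For CaF2: 1.8 × 10^-11 = 0.062 × [F^-]^2  ⇒  [F^-] = 1.7 x 10^-5 M.
For BaF2: 2.0 x 10^-6 = 0.0035 × [F^-]^2  ⇒  [F^-] = 2.4 × 10^-2 M.
The salt with the lower threshold [F^-] precipitates first: CaF2.

CaF2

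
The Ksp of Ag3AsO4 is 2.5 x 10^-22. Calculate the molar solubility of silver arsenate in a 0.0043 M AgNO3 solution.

Ag3AsO4(s) ⇌ 3 Ag^+(aq) + AsO4^3-(aq)
Ksp = [Ag^+]^3[AsO4^3-]
Let s = moles of Ag3AsO4 that dissolve per litre. [Ag^+] = 0.0043 + 3s ≈ 0.0043, [AsO4^3-] = s (common-ion effect: Ag^+ is already 0.0043 M).
Ksp ≈ (0.0043)^3 × s
s = 3.1 x 10^-15 M
Check: 3s = 9.4 × 10^-15 ≪ 0.0043, so the approximation is valid.

s = 3.1 x 10^-15 M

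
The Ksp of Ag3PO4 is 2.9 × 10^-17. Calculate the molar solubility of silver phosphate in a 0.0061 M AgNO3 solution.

1.3e-10 M

Ag3PO4(s) ⇌ 3 Ag^+(aq) + PO4^3-(aq)
Ksp = [Ag^+]^3[PO4^3-]
Let s = moles of Ag3PO4 that dissolve per litre. [Ag^+] = 0.0061 + 3s ≈ 0.0061, [PO4^3-] = s (Ksp is small, so little additional dissolves).
Ksp ≈ (0.0061)^3 × s
s = 1.3 x 10^-10 M
Check: 3s = 3.8 × 10^-10 ≪ 0.0061, so the approximation is valid.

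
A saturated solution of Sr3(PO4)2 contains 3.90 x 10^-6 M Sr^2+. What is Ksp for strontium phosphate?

Ksp ≈ 4.01e-28

Sr3(PO4)2(s) <=> 3 Sr^2+ + 2 PO4^3-
Stoichiometry gives [PO4^3-] = (2/3)[Sr^2+] = 2.600 x 10^-6 M.
Ksp = [Sr^2+]^3[PO4^3-]^2
Ksp = (3.90 × 10^-6)^3 × (2.600 × 10^-6)^2 = 4.01 × 10^-28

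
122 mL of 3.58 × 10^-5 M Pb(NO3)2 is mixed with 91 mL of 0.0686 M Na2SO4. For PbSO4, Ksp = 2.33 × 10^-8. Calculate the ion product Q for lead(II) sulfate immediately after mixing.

Q = 6.01 × 10^-7

Total volume = 122 + 91 = 213 mL.
[Pb^2+] = 3.58 x 10^-5 × (122/213) = 2.051 × 10^-5 M
[SO4^2-] = 6.86 x 10^-2 × (91/213) = 2.931 × 10^-2 M
PbSO4(s) ⇌ Pb^2+(aq) + SO4^2-(aq), so Q = [Pb^2+][SO4^2-]
Q = (2.051 x 10^-5)(2.931 x 10^-2) = 6.01 x 10^-7
Q > Ksp, so PbSO4 will precipitate.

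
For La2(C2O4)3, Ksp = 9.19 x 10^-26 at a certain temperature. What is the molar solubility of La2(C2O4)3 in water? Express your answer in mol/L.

3.85 × 10^-6 M

La2(C2O4)3(s) ⇌ 2 La^3+(aq) + 3 C2O4^2-(aq)
Ksp = [La^3+]^2[C2O4^2-]^3
For each mole of La2(C2O4)3 that dissolves: [La^3+] = 2s, [C2O4^2-] = 3s.
Ksp = (2s)^2(3s)^3 = 108s^5
s = (9.19 x 10^-26 / 108)^(1/5) = 3.85 × 10^-6 M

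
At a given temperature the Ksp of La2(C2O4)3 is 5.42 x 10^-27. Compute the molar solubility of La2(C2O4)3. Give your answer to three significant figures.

s = 2.19e-6 M

La2(C2O4)3(s) ⇌ 2 La^3+(aq) + 3 C2O4^2-(aq)
Ksp = [La^3+]^2[C2O4^2-]^3
If s mol/L of La2(C2O4)3 dissolves, [La^3+] = 2s and [C2O4^2-] = 3s.
Ksp = (2s)^2(3s)^3 = 108s^5
Solving, s = (5.42 x 10^-27/108)^(1/5) = 2.19 × 10^-6 M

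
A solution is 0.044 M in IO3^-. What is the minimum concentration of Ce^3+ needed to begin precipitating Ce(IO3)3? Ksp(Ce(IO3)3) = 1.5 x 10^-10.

[Ce^3+] = 1.8 × 10^-6 M

Ce(IO3)3(s) ⇌ Ce^3+(aq) + 3 IO3^-(aq)
Ksp = [Ce^3+][IO3^-]^3
Precipitation begins when Q = Ksp. With [IO3^-] = 0.044 M:
1.5 x 10^-10 = (0.044)^3 × [Ce^3+]
[Ce^3+] = (1.5 x 10^-10 / 8.52 × 10^-5) = 1.8 x 10^-6 M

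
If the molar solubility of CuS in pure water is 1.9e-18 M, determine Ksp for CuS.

CuS(s) <=> Cu^2+(aq) + S^2-(aq)
Let s = molar solubility. Then [Cu^2+] = s and [S^2-] = s.
Ksp = [Cu^2+][S^2-]
Ksp = (s)(s) = s^2
With s = 1.9 × 10^-18: Ksp = 3.6 × 10^-36

3.6 x 10^-36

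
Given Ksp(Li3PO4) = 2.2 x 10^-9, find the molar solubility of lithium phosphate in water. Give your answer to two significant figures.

Li3PO4(s) ⇌ 3 Li^+(aq) + PO4^3-(aq)
Ksp = [Li^+]^3[PO4^3-]
Let s = molar solubility. Then [Li^+] = 3s and [PO4^3-] = s.
Ksp = (3s)^3s = 27s^4
s^4 = 2.2 x 10^-9 / 27, so s = 3.0 x 10^-3 M

s ≈ 3.0 x 10^-3 M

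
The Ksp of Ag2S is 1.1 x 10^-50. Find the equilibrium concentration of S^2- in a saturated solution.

1.4 × 10^-17 M

Ag2S(s) ⇌ 2 Ag^+(aq) + S^2-(aq)
Ksp = [Ag^+]^2[S^2-]
With molar solubility s: [Ag^+] = 2s, [S^2-] = s.
Substituting: Ksp = (2s)^2s = 4s^3
s^3 = 1.1 x 10^-50 / 4, so s = 1.40 × 10^-17 M
[S^2-] = s = 1.4 × 10^-17 M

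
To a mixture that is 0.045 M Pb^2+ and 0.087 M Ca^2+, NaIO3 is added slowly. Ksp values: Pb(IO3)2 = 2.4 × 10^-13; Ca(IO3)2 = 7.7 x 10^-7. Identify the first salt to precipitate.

Pb(IO3)2

Each salt begins to precipitate when Q = Ksp, i.e. when [IO3^-] reaches its threshold.
For Pb(IO3)2: 2.4 × 10^-13 = 0.045 × [IO3^-]^2  ⇒  [IO3^-] = 2.3 × 10^-6 M.
For Ca(IO3)2: 7.7 x 10^-7 = 0.087 × [IO3^-]^2  ⇒  [IO3^-] = 3.0 x 10^-3 M.
The salt with the lower threshold [IO3^-] precipitates first: Pb(IO3)2.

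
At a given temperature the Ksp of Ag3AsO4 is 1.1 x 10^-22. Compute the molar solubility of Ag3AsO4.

1.4e-6 M

Ag3AsO4(s) ⇌ 3 Ag^+ + AsO4^3-
Ksp = [Ag^+]^3[AsO4^3-]
For each mole of Ag3AsO4 that dissolves: [Ag^+] = 3s, [AsO4^3-] = s.
Substituting: Ksp = (3s)^3s = 27s^4
s^4 = 1.1 x 10^-22 / 27, so s = 1.4 × 10^-6 M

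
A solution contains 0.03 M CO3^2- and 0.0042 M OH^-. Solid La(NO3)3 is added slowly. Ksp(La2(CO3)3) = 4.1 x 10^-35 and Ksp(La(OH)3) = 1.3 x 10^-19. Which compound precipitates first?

La2(CO3)3

Precipitation of each salt starts when its ion product equals its Ksp.
For La2(CO3)3: 4.1 x 10^-35 = (0.03)^3 × [La^3+]^2  ⇒  [La^3+] = 1.2 × 10^-15 M.
For La(OH)3: 1.3 x 10^-19 = (0.0042)^3 × [La^3+]  ⇒  [La^3+] = 1.8 × 10^-12 M.
The salt with the lower threshold [La^3+] precipitates first: La2(CO3)3.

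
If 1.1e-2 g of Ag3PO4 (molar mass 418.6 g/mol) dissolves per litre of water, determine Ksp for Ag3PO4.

Molar solubility s = (1.1 × 10^-2 g/L) / (418.6 g/mol) = 2.63 × 10^-5 M.
Ag3PO4(s) <=> 3 Ag^+(aq) + PO4^3-(aq)
If s mol/L of Ag3PO4 dissolves, [Ag^+] = 3s and [PO4^3-] = s.
Ksp = [Ag^+]^3[PO4^3-]
Substituting: Ksp = (3s)^3s = 27s^4
With s = 2.63 × 10^-5: Ksp = 1.3 × 10^-17

Ksp ≈ 1.3 x 10^-17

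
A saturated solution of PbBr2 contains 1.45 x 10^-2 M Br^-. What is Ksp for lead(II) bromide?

PbBr2(s) ⇌ Pb^2+ + 2 Br^-
Stoichiometry gives [Pb^2+] = (1/2)[Br^-] = 7.250 × 10^-3 M.
Ksp = [Pb^2+][Br^-]^2
Ksp = 7.250 x 10^-3 × (1.45 x 10^-2)^2 = 1.52 x 10^-6

Ksp = 1.52e-6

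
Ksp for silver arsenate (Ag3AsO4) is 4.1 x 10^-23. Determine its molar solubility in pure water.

Ag3AsO4(s) ⇌ 3 Ag^+(aq) + AsO4^3-(aq)
Ksp = [Ag^+]^3[AsO4^3-]
Let s = molar solubility. Then [Ag^+] = 3s and [AsO4^3-] = s.
Substituting: Ksp = (3s)^3s = 27s^4
Solving, s = (4.1 x 10^-23/27)^(1/4) = 1.1 × 10^-6 M

1.1 x 10^-6 M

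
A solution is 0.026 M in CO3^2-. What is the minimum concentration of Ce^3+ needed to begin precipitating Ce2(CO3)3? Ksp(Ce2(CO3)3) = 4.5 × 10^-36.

Ce2(CO3)3(s) ⇌ 2 Ce^3+(aq) + 3 CO3^2-(aq)
Ksp = [Ce^3+]^2[CO3^2-]^3
Precipitation begins when Q = Ksp. With [CO3^2-] = 0.026 M:
4.5 × 10^-36 = (0.026)^3 × [Ce^3+]^2
[Ce^3+] = (4.5 × 10^-36 / 1.76 × 10^-5)^(1/2) = 5.1 x 10^-16 M

[Ce^3+] ≈ 5.1 × 10^-16 M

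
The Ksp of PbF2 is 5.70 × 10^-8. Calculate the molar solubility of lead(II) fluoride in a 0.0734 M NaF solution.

s ≈ 1.06 x 10^-5 M

PbF2(s) ⇌ Pb^2+(aq) + 2 F^-(aq)
Ksp = [Pb^2+][F^-]^2
Let s be the molar solubility in this solution. [Pb^2+] = s, [F^-] = 0.0734 + 2s ≈ 0.0734 (common-ion effect: F^- is already 0.0734 M).
Ksp ≈ s × (0.0734)^2
s = 1.06 × 10^-5 M
Check: 2s = 2.1 x 10^-5 ≪ 0.0734, so the approximation is valid.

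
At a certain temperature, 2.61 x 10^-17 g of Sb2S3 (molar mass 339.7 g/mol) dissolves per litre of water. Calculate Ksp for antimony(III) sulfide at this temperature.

2.89 × 10^-94

Molar solubility s = (2.61 × 10^-17 g/L) / (339.7 g/mol) = 7.683 × 10^-20 M.
Sb2S3(s) <=> 2 Sb^3+(aq) + 3 S^2-(aq)
Let s = molar solubility. Then [Sb^3+] = 2s and [S^2-] = 3s.
Ksp = [Sb^3+]^2[S^2-]^3
So Ksp = (2s)^2 × (3s)^3 = 108s^5
Ksp = 108 × (7.683 × 10^-20)^5 = 2.89 × 10^-94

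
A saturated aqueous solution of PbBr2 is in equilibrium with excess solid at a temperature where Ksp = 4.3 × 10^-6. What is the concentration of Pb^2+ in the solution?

PbBr2(s) <=> Pb^2+ + 2 Br^-
Ksp = [Pb^2+][Br^-]^2
For each mole of PbBr2 that dissolves: [Pb^2+] = s, [Br^-] = 2s.
Substituting: Ksp = s(2s)^2 = 4s^3
s^3 = 4.3 × 10^-6 / 4, so s = 1.02 x 10^-2 M
[Pb^2+] = s = 1.0 × 10^-2 M

1.0 × 10^-2 M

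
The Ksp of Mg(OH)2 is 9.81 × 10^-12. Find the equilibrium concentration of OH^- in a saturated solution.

Mg(OH)2(s) ⇌ Mg^2+ + 2 OH^-
Ksp = [Mg^2+][OH^-]^2
With molar solubility s: [Mg^2+] = s, [OH^-] = 2s.
So Ksp = s × (2s)^2 = 4s^3
Solving, s = (9.81 × 10^-12/4)^(1/3) = 1.349 x 10^-4 M
[OH^-] = 2s = 2.70 x 10^-4 M

[OH^-] ≈ 2.70 × 10^-4 M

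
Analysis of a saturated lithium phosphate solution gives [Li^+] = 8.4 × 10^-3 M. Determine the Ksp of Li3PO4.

Ksp = 1.7 × 10^-9

Li3PO4(s) <=> 3 Li^+ + PO4^3-
Stoichiometry gives [PO4^3-] = (1/3)[Li^+] = 2.80 × 10^-3 M.
Ksp = [Li^+]^3[PO4^3-]
Ksp = (8.4 x 10^-3)^3 × 2.80 x 10^-3 = 1.7 × 10^-9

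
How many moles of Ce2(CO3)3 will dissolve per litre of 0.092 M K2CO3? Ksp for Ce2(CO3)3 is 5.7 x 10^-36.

Ce2(CO3)3(s) <=> 2 Ce^3+ + 3 CO3^2-
Ksp = [Ce^3+]^2[CO3^2-]^3
Let s be the molar solubility in this solution. [Ce^3+] = 2s, [CO3^2-] = 0.092 + 3s ≈ 0.092 (Ksp is small, so little additional dissolves).
Ksp ≈ (2s)^2 × (0.092)^3
s = 4.3 × 10^-17 M
Check: 3s = 1.3 × 10^-16 ≪ 0.092, so the approximation is valid.

4.3 × 10^-17 M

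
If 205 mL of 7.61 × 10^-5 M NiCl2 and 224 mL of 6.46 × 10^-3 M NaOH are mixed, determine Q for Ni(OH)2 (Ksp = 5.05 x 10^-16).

Total volume = 205 + 224 = 429 mL.
[Ni^2+] = 7.61 × 10^-5 × (205/429) = 3.636 × 10^-5 M
[OH^-] = 6.46 × 10^-3 × (224/429) = 3.373 × 10^-3 M
Ni(OH)2(s) <=> Ni^2+ + 2 OH^-, so Q = [Ni^2+][OH^-]^2
Q = (3.636 x 10^-5)(3.373 × 10^-3)^2 = 4.14 × 10^-10
Q > Ksp, so Ni(OH)2 will precipitate.

Q ≈ 4.14 × 10^-10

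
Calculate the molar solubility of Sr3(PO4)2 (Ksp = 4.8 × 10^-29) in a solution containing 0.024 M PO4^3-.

1.5 × 10^-9 M

Sr3(PO4)2(s) <=> 3 Sr^2+(aq) + 2 PO4^3-(aq)
Ksp = [Sr^2+]^3[PO4^3-]^2
Let s be the molar solubility in this solution. [Sr^2+] = 3s, [PO4^3-] = 0.024 + 2s ≈ 0.024 (common-ion effect: PO4^3- is already 0.024 M).
Ksp ≈ (3s)^3 × (0.024)^2
s = 1.5 × 10^-9 M
Check: 2s = 2.9 x 10^-9 ≪ 0.024, so the approximation is valid.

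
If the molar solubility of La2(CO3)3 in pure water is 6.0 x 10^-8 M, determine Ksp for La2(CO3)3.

La2(CO3)3(s) <=> 2 La^3+ + 3 CO3^2-
With molar solubility s: [La^3+] = 2s, [CO3^2-] = 3s.
Ksp = [La^3+]^2[CO3^2-]^3
Ksp = (2s)^2(3s)^3 = 108s^5
With s = 6.0 × 10^-8: Ksp = 8.4 × 10^-35

Ksp ≈ 8.4 × 10^-35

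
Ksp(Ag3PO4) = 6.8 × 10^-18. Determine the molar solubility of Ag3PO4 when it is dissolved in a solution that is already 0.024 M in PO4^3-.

2.2 × 10^-6 M

Ag3PO4(s) ⇌ 3 Ag^+ + PO4^3-
Ksp = [Ag^+]^3[PO4^3-]
Let s be the molar solubility in this solution. [Ag^+] = 3s, [PO4^3-] = 0.024 + s ≈ 0.024 (common-ion effect: PO4^3- is already 0.024 M).
Ksp ≈ (3s)^3 × 0.024
s = 2.2 x 10^-6 M
Check: s = 2.2 x 10^-6 ≪ 0.024, so the approximation is valid.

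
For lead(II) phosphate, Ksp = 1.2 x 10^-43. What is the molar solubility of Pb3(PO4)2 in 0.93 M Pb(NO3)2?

Pb3(PO4)2(s) <=> 3 Pb^2+(aq) + 2 PO4^3-(aq)
Ksp = [Pb^2+]^3[PO4^3-]^2
Let s = moles of Pb3(PO4)2 that dissolve per litre. [Pb^2+] = 0.93 + 3s ≈ 0.93, [PO4^3-] = 2s (since Pb^2+ from Pb(NO3)2 dominates).
Ksp ≈ (0.93)^3 × (2s)^2
s = 1.9 × 10^-22 M
Check: 3s = 5.8 × 10^-22 ≪ 0.93, so the approximation is valid.

1.9e-22 M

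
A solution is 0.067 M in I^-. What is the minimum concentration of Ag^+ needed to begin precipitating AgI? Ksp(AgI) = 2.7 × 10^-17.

AgI(s) ⇌ Ag^+(aq) + I^-(aq)
Ksp = [Ag^+][I^-]
Precipitation begins when Q = Ksp. With [I^-] = 0.067 M:
2.7 × 10^-17 = (0.067) × [Ag^+]
[Ag^+] = (2.7 × 10^-17 / 6.7 x 10^-2) = 4.0 × 10^-16 M

4.0e-16 M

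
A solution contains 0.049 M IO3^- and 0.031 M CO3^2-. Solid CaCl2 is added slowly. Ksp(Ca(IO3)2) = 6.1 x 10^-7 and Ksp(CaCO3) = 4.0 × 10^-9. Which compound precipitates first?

Precipitation of each salt starts when its ion product equals its Ksp.
For Ca(IO3)2: 6.1 x 10^-7 = (0.049)^2 × [Ca^2+]  ⇒  [Ca^2+] = 2.5 x 10^-4 M.
For CaCO3: 4.0 × 10^-9 = 0.031 × [Ca^2+]  ⇒  [Ca^2+] = 1.3 x 10^-7 M.
The salt with the lower threshold [Ca^2+] precipitates first: CaCO3.

CaCO3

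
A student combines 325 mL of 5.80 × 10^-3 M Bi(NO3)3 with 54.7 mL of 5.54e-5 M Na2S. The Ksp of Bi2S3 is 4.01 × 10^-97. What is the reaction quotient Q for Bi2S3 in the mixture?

Total volume = 325 + 54.7 = 379.7 mL.
[Bi^3+] = 5.80 × 10^-3 × (325/379.7) = 4.964 × 10^-3 M
[S^2-] = 5.54 × 10^-5 × (54.7/379.7) = 7.981 × 10^-6 M
Bi2S3(s) ⇌ 2 Bi^3+(aq) + 3 S^2-(aq), so Q = [Bi^3+]^2[S^2-]^3
Q = (4.964 × 10^-3)^2(7.981 × 10^-6)^3 = 1.25 × 10^-20
Q > Ksp, so Bi2S3 will precipitate.

Q = 1.25 × 10^-20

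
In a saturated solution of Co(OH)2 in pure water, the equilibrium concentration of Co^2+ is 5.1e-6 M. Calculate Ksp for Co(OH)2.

Ksp ≈ 5.3 × 10^-16

Co(OH)2(s) ⇌ Co^2+(aq) + 2 OH^-(aq)
Stoichiometry gives [OH^-] = (2/1)[Co^2+] = 1.02 × 10^-5 M.
Ksp = [Co^2+][OH^-]^2
Ksp = 5.1 × 10^-6 × (1.02 × 10^-5)^2 = 5.3 × 10^-16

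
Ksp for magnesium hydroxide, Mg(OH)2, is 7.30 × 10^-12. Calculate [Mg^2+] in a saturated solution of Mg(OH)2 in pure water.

1.22 x 10^-4 M

Mg(OH)2(s) ⇌ Mg^2+ + 2 OH^-
Ksp = [Mg^2+][OH^-]^2
Let s = molar solubility. Then [Mg^2+] = s and [OH^-] = 2s.
So Ksp = s × (2s)^2 = 4s^3
Solving, s = (7.30 × 10^-12/4)^(1/3) = 1.222 × 10^-4 M
[Mg^2+] = s = 1.22 x 10^-4 M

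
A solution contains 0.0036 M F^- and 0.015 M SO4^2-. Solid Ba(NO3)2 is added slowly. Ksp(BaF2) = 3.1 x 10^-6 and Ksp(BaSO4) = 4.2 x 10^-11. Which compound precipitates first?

BaSO4

Precipitation of each salt starts when its ion product equals its Ksp.
For BaF2: 3.1 x 10^-6 = (0.0036)^2 × [Ba^2+]  ⇒  [Ba^2+] = 2.4 × 10^-1 M.
For BaSO4: 4.2 x 10^-11 = 0.015 × [Ba^2+]  ⇒  [Ba^2+] = 2.8 × 10^-9 M.
The salt with the lower threshold [Ba^2+] precipitates first: BaSO4.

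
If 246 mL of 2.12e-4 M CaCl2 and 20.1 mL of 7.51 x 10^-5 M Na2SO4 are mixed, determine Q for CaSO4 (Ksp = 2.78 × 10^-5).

Q ≈ 1.11e-9

Total volume = 246 + 20.1 = 266.1 mL.
[Ca^2+] = 2.12 x 10^-4 × (246/266.1) = 1.960 × 10^-4 M
[SO4^2-] = 7.51 × 10^-5 × (20.1/266.1) = 5.673 x 10^-6 M
CaSO4(s) ⇌ Ca^2+(aq) + SO4^2-(aq), so Q = [Ca^2+][SO4^2-]
Q = (1.960 x 10^-4)(5.673 x 10^-6) = 1.11 × 10^-9
Q < Ksp, so no precipitate of CaSO4 forms.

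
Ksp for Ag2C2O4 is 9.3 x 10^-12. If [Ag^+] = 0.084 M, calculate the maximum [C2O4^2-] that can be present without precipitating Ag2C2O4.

[C2O4^2-] ≈ 1.3 × 10^-9 M

Ag2C2O4(s) ⇌ 2 Ag^+(aq) + C2O4^2-(aq)
Ksp = [Ag^+]^2[C2O4^2-]
Precipitation begins when Q = Ksp. With [Ag^+] = 0.084 M:
9.3 x 10^-12 = (0.084)^2 × [C2O4^2-]
[C2O4^2-] = (9.3 x 10^-12 / 7.06 x 10^-3) = 1.3 × 10^-9 M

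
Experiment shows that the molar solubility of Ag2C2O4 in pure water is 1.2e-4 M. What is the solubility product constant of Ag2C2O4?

Ksp = 6.9e-12

Ag2C2O4(s) ⇌ 2 Ag^+(aq) + C2O4^2-(aq)
For each mole of Ag2C2O4 that dissolves: [Ag^+] = 2s, [C2O4^2-] = s.
Ksp = [Ag^+]^2[C2O4^2-]
Ksp = (2s)^2s = 4s^3
Ksp = 4 × (1.2 × 10^-4)^3 = 6.9 × 10^-12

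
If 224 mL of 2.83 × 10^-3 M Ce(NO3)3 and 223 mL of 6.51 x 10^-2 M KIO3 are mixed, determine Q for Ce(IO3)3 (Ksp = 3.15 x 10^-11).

Total volume = 224 + 223 = 447 mL.
[Ce^3+] = 2.83 × 10^-3 × (224/447) = 1.418 × 10^-3 M
[IO3^-] = 6.51 x 10^-2 × (223/447) = 3.248 x 10^-2 M
Ce(IO3)3(s) <=> Ce^3+(aq) + 3 IO3^-(aq), so Q = [Ce^3+][IO3^-]^3
Q = (1.418 x 10^-3)(3.248 × 10^-2)^3 = 4.86 x 10^-8
Q > Ksp, so Ce(IO3)3 will precipitate.

4.86 × 10^-8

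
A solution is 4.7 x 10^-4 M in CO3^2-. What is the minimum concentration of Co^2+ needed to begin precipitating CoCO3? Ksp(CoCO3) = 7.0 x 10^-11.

[Co^2+] ≈ 1.5 x 10^-7 M

CoCO3(s) ⇌ Co^2+ + CO3^2-
Ksp = [Co^2+][CO3^2-]
Precipitation begins when Q = Ksp. With [CO3^2-] = 4.7 x 10^-4 M:
7.0 x 10^-11 = (4.7 x 10^-4) × [Co^2+]
[Co^2+] = (7.0 x 10^-11 / 4.7 × 10^-4) = 1.5 × 10^-7 M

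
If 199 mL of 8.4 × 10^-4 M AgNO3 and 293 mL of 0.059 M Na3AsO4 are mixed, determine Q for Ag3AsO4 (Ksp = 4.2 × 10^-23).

Total volume = 199 + 293 = 492 mL.
[Ag^+] = 8.4 x 10^-4 × (199/492) = 3.40 × 10^-4 M
[AsO4^3-] = 5.9 × 10^-2 × (293/492) = 3.51 x 10^-2 M
Ag3AsO4(s) ⇌ 3 Ag^+ + AsO4^3-, so Q = [Ag^+]^3[AsO4^3-]
Q = (3.40 × 10^-4)^3(3.51 x 10^-2) = 1.4 × 10^-12
Q > Ksp, so Ag3AsO4 will precipitate.

Q = 1.4 × 10^-12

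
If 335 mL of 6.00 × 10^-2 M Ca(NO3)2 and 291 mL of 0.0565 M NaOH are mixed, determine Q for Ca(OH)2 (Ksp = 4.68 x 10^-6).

2.21e-5

Total volume = 335 + 291 = 626 mL.
[Ca^2+] = 6.00 × 10^-2 × (335/626) = 3.211 × 10^-2 M
[OH^-] = 5.65 x 10^-2 × (291/626) = 2.626 × 10^-2 M
Ca(OH)2(s) <=> Ca^2+(aq) + 2 OH^-(aq), so Q = [Ca^2+][OH^-]^2
Q = (3.211 × 10^-2)(2.626 × 10^-2)^2 = 2.21 × 10^-5
Q > Ksp, so Ca(OH)2 will precipitate.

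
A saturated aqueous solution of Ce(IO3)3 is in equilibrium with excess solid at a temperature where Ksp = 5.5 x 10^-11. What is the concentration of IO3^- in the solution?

Ce(IO3)3(s) ⇌ Ce^3+ + 3 IO3^-
Ksp = [Ce^3+][IO3^-]^3
If s mol/L of Ce(IO3)3 dissolves, [Ce^3+] = s and [IO3^-] = 3s.
Ksp = s(3s)^3 = 27s^4
Solving, s = (5.5 x 10^-11/27)^(1/4) = 1.19 × 10^-3 M
[IO3^-] = 3s = 3.6 × 10^-3 M

[IO3^-] ≈ 3.6 × 10^-3 M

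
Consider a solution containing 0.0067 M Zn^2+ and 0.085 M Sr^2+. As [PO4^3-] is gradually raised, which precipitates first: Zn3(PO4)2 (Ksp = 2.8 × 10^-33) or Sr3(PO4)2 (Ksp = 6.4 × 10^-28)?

Each salt begins to precipitate when Q = Ksp, i.e. when [PO4^3-] reaches its threshold.
For Zn3(PO4)2: 2.8 × 10^-33 = (0.0067)^3 × [PO4^3-]^2  ⇒  [PO4^3-] = 9.6 x 10^-14 M.
For Sr3(PO4)2: 6.4 × 10^-28 = (0.085)^3 × [PO4^3-]^2  ⇒  [PO4^3-] = 1.0 x 10^-12 M.
The salt with the lower threshold [PO4^3-] precipitates first: Zn3(PO4)2.

Zn3(PO4)2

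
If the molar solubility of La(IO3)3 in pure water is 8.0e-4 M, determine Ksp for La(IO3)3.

Ksp = 1.1 × 10^-11

La(IO3)3(s) ⇌ La^3+(aq) + 3 IO3^-(aq)
If s mol/L of La(IO3)3 dissolves, [La^3+] = s and [IO3^-] = 3s.
Ksp = [La^3+][IO3^-]^3
Substituting: Ksp = s(3s)^3 = 27s^4
With s = 8.0 × 10^-4: Ksp = 1.1 x 10^-11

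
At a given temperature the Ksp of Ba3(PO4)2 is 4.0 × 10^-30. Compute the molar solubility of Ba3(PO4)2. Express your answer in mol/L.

Ba3(PO4)2(s) <=> 3 Ba^2+ + 2 PO4^3-
Ksp = [Ba^2+]^3[PO4^3-]^2
Let s = molar solubility. Then [Ba^2+] = 3s and [PO4^3-] = 2s.
So Ksp = (3s)^3 × (2s)^2 = 108s^5
s = (4.0 × 10^-30 / 108)^(1/5) = 5.2 × 10^-7 M

5.2 x 10^-7 M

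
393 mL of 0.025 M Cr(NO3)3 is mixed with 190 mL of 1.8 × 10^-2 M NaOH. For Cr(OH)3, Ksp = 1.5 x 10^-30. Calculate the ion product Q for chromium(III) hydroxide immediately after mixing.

Total volume = 393 + 190 = 583 mL.
[Cr^3+] = 2.5 × 10^-2 × (393/583) = 1.69 x 10^-2 M
[OH^-] = 1.8 x 10^-2 × (190/583) = 5.87 x 10^-3 M
Cr(OH)3(s) ⇌ Cr^3+(aq) + 3 OH^-(aq), so Q = [Cr^3+][OH^-]^3
Q = (1.69 x 10^-2)(5.87 x 10^-3)^3 = 3.4 × 10^-9
Q > Ksp, so Cr(OH)3 will precipitate.

3.4e-9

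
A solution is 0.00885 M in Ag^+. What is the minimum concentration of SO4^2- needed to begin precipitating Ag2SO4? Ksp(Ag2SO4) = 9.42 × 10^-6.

1.20 x 10^-1 M

Ag2SO4(s) <=> 2 Ag^+ + SO4^2-
Ksp = [Ag^+]^2[SO4^2-]
Precipitation begins when Q = Ksp. With [Ag^+] = 0.00885 M:
9.42 × 10^-6 = (0.00885)^2 × [SO4^2-]
[SO4^2-] = (9.42 × 10^-6 / 7.832 x 10^-5) = 1.20 × 10^-1 M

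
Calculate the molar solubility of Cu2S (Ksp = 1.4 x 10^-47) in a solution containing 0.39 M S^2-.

s = 3.0e-24 M

Cu2S(s) ⇌ 2 Cu^+(aq) + S^2-(aq)
Ksp = [Cu^+]^2[S^2-]
If s mol/L dissolves here, [Cu^+] = 2s, [S^2-] = 0.39 + s ≈ 0.39 (Ksp is small, so little additional dissolves).
Ksp ≈ (2s)^2 × 0.39
s = 3.0 x 10^-24 M
Check: s = 3.0 × 10^-24 ≪ 0.39, so the approximation is valid.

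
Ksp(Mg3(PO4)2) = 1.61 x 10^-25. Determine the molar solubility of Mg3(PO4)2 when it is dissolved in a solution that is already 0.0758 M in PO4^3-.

s = 1.01e-8 M

Mg3(PO4)2(s) <=> 3 Mg^2+(aq) + 2 PO4^3-(aq)
Ksp = [Mg^2+]^3[PO4^3-]^2
If s mol/L dissolves here, [Mg^2+] = 3s, [PO4^3-] = 0.0758 + 2s ≈ 0.0758 (common-ion effect: PO4^3- is already 0.0758 M).
Ksp ≈ (3s)^3 × (0.0758)^2
s = 1.01 × 10^-8 M
Check: 2s = 2.0 × 10^-8 ≪ 0.0758, so the approximation is valid.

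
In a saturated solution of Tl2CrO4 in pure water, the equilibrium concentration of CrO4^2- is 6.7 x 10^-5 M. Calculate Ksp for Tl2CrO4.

Ksp ≈ 1.2 × 10^-12

Tl2CrO4(s) ⇌ 2 Tl^+(aq) + CrO4^2-(aq)
Stoichiometry gives [Tl^+] = (2/1)[CrO4^2-] = 1.34 x 10^-4 M.
Ksp = [Tl^+]^2[CrO4^2-]
Ksp = (1.34 × 10^-4)^2 × 6.7 × 10^-5 = 1.2 × 10^-12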